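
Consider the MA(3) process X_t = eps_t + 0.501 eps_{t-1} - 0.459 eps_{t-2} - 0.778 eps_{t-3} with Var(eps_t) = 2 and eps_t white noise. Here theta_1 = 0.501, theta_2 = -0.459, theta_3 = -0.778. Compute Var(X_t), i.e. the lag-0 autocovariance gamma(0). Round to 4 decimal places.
\gamma(0) = 4.1339

For an MA(q) process X_t = eps_t + sum_i theta_i eps_{t-i} with
Var(eps_t) = sigma^2, the variance is
  gamma(0) = sigma^2 * (1 + sum_i theta_i^2).
  sum_i theta_i^2 = (0.501)^2 + (-0.459)^2 + (-0.778)^2 = 0.251001 + 0.210681 + 0.605284 = 1.066966.
  gamma(0) = 2 * (1 + 1.066966) = 2 * 2.066966 = 4.133932, which rounds to 4.1339.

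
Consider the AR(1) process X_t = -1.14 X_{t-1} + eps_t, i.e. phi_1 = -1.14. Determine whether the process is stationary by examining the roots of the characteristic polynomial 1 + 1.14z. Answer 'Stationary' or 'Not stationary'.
\text{Not stationary}

The AR(p) characteristic polynomial is P(z) = 1 + 1.14z.
Stationarity requires all roots to lie outside the unit circle, i.e. |z| > 1 for every root.
This is linear in z: 1 + (1.14) z = 0  =>  z = -1/(1.14) = -0.877193,  |z| = 0.877193.
Moduli of all roots: 0.8772.
All moduli strictly greater than 1? No.
Verdict: Not stationary.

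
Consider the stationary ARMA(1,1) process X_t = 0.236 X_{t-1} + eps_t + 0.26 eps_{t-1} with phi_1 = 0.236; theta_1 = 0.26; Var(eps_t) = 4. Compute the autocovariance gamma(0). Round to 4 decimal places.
\gamma(0) = 5.0421

Multiply the model equation by X_{t-k} and take expectations. With theta_0 = psi_0 = 1 and psi_j the MA(infinity) weights, this gives
  gamma(k) - sum_i phi_i gamma(k-i) = c_k,
  c_k = sigma^2 * sum_{j=k..q} theta_j psi_{j-k}   (c_k = 0 for k > q),
using gamma(-m) = gamma(m).
psi-weights needed (psi_j = theta_j + sum_i phi_i psi_{j-i}):
  psi_1 = theta_1 + phi_1 = 0.26 + (0.236) = 0.496
Right-hand sides:
  c_0 = sigma^2 (1 + theta_1 psi_1) = 4 * (1 + (0.26)(0.496)) = 4 * 1.12896 = 4.51584
  c_1 = sigma^2 theta_1 = 4 * (0.26) = 1.04
  c_2 = 0
Equations for k = 0 and k = 1 (AR order 1):
  gamma(0) = phi_1 gamma(1) + c_0
  gamma(1) = phi_1 gamma(0) + c_1
Substituting the second into the first: gamma(0) (1 - phi_1^2) = c_0 + phi_1 c_1, so
  gamma(0) = (c_0 + phi_1 c_1) / (1 - phi_1^2) = (4.51584 + (0.236)(1.04)) / (1 - (0.236)^2) = 4.76128 / 0.944304 = 5.042105.
Therefore gamma(0) = 5.0421 (to 4 decimal places).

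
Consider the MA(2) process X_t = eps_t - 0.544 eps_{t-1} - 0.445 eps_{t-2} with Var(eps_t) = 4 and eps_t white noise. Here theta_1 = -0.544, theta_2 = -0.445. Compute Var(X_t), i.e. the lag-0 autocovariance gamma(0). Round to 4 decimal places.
\gamma(0) = 5.9758

For an MA(q) process X_t = eps_t + sum_i theta_i eps_{t-i} with
Var(eps_t) = sigma^2, the variance is
  gamma(0) = sigma^2 * (1 + sum_i theta_i^2).
  sum_i theta_i^2 = (-0.544)^2 + (-0.445)^2 = 0.295936 + 0.198025 = 0.493961.
  gamma(0) = 4 * (1 + 0.493961) = 4 * 1.493961 = 5.975844, which rounds to 5.9758.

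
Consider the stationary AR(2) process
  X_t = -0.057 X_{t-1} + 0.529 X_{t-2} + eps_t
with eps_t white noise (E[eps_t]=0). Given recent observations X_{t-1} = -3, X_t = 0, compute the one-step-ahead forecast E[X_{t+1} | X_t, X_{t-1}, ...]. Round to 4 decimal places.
E[X_{t+1} \mid \mathcal F_t] = -1.5870

For an AR(p) model X_t = c + sum_i phi_i X_{t-i} + eps_t, the
one-step-ahead conditional mean is
  E[X_{t+1} | X_t, ...] = c + sum_i phi_i X_{t+1-i}.
Substitute known values:
  E[X_{t+1} | ...] = (-0.057) * (0) + (0.529) * (-3)
                   = -1.5870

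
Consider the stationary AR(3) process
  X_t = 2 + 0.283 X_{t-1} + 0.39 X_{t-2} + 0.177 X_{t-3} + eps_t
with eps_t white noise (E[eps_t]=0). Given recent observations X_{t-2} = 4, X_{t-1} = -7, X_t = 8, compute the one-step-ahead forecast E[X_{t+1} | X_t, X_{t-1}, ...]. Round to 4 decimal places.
E[X_{t+1} \mid \mathcal F_t] = 2.2420

For an AR(p) model X_t = c + sum_i phi_i X_{t-i} + eps_t, the
one-step-ahead conditional mean is
  E[X_{t+1} | X_t, ...] = c + sum_i phi_i X_{t+1-i}.
Substitute known values:
  E[X_{t+1} | ...] = 2 + (0.283) * (8) + (0.39) * (-7) + (0.177) * (4)
                   = 2.2420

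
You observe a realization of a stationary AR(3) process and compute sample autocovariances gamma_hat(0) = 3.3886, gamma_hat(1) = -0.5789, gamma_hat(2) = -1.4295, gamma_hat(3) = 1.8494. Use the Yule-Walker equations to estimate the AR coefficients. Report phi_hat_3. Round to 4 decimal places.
\hat\phi_{3} = 0.4740

The Yule-Walker equations for an AR(p) process read, in matrix form,
  Gamma_p phi = r_p,   with   (Gamma_p)_{ij} = gamma(|i - j|),
                       (r_p)_i = gamma(i),   i,j = 1..p.
Substitute the sample gammas (Toeplitz matrix and right-hand side of size 3):
  Gamma_p = [[3.3886, -0.5789, -1.4295], [-0.5789, 3.3886, -0.5789], [-1.4295, -0.5789, 3.3886]]
  r_p     = [-0.5789, -1.4295, 1.8494]
Written out (R1..R3):
  (R1) 3.3886 phi_1 - 0.5789 phi_2 - 1.4295 phi_3 = -0.5789
  (R2) -0.5789 phi_1 + 3.3886 phi_2 - 0.5789 phi_3 = -1.4295
  (R3) -1.4295 phi_1 - 0.5789 phi_2 + 3.3886 phi_3 = 1.8494
Gaussian elimination:
  R2 <- R2 - (-0.5789/3.3886) R1 = R2 - (-0.170838) R1:  3.289702 phi_2 - 0.823112 phi_3 = -1.528398
  R3 <- R3 - (-1.4295/3.3886) R1 = R3 - (-0.421856) R1:  -0.823112 phi_2 + 2.785557 phi_3 = 1.605188
  R3 <- R3 - (-0.823112/3.289702) R2 = R3 - (-0.250209) R2:  2.579608 phi_3 = 1.222769
Back-substitution:
  phi_hat_3 = 1.222769 / 2.579608 = 0.474014
  phi_hat_2 = (-1.528398 - (-0.823112)(0.474014)) / 3.289702 = -0.345998
  phi_hat_1 = (-0.5789 - (-0.5789)(-0.345998) - (-1.4295)(0.474014)) / 3.3886 = -0.029982
So phi_hat = [-0.0300, -0.3460, 0.4740].
Therefore phi_hat_3 = 0.4740.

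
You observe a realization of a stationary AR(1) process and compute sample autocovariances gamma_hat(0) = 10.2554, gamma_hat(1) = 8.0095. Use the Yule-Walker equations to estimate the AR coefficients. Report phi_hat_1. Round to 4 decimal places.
\hat\phi_{1} = 0.7810

The Yule-Walker equations for an AR(p) process read, in matrix form,
  Gamma_p phi = r_p,   with   (Gamma_p)_{ij} = gamma(|i - j|),
                       (r_p)_i = gamma(i),   i,j = 1..p.
Substitute the sample gammas (Toeplitz matrix and right-hand side of size 1):
  Gamma_p = [[10.2554]]
  r_p     = [8.0095]
With p = 1 this is the single equation gamma(0) phi_1 = gamma(1):
  phi_hat_1 = gamma(1) / gamma(0) = 8.0095 / 10.2554 = 0.7810.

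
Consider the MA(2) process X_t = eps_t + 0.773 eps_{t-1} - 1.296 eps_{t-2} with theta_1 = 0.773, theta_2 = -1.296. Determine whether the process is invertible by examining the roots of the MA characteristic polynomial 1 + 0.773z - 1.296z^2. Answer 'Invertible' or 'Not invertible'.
\text{Not invertible}

The MA(q) characteristic polynomial is P(z) = 1 + 0.773z - 1.296z^2.
Invertibility requires all roots to lie outside the unit circle, i.e. |z| > 1 for every root.
Set 1 + (0.773) z + (-1.296) z^2 = 0, i.e. a z^2 + b z + c = 0 with a = -1.296, b = 0.773, c = 1.
Discriminant D = b^2 - 4ac = (0.773)^2 - 4*(-1.296)*1 = 0.597529 - (-5.184) = 5.781529.
D >= 0, so the roots are real: z = (-b +/- sqrt(D)) / (2a) = (-0.773 +/- 2.404481) / (-2.592).
  z_1 = (-0.773 + 2.404481) / (-2.592) = -0.6294,   |z_1| = 0.6294.
  z_2 = (-0.773 - 2.404481) / (-2.592) = 1.2259,   |z_2| = 1.2259.
Moduli of all roots: 0.6294, 1.2259.
All moduli strictly greater than 1? No.
Verdict: Not invertible.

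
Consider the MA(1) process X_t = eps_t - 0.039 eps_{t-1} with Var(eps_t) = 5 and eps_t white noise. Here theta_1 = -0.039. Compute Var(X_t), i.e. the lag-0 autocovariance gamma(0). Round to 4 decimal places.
\gamma(0) = 5.0076

For an MA(q) process X_t = eps_t + sum_i theta_i eps_{t-i} with
Var(eps_t) = sigma^2, the variance is
  gamma(0) = sigma^2 * (1 + sum_i theta_i^2).
  sum_i theta_i^2 = (-0.039)^2 = 0.001521.
  gamma(0) = 5 * (1 + 0.001521) = 5 * 1.001521 = 5.007605, which rounds to 5.0076.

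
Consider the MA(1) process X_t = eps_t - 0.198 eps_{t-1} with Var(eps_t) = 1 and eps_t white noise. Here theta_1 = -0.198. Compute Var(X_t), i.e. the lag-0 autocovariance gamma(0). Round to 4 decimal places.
\gamma(0) = 1.0392

For an MA(q) process X_t = eps_t + sum_i theta_i eps_{t-i} with
Var(eps_t) = sigma^2, the variance is
  gamma(0) = sigma^2 * (1 + sum_i theta_i^2).
  sum_i theta_i^2 = (-0.198)^2 = 0.039204.
  gamma(0) = 1 * (1 + 0.039204) = 1 * 1.039204 = 1.039204, which rounds to 1.0392.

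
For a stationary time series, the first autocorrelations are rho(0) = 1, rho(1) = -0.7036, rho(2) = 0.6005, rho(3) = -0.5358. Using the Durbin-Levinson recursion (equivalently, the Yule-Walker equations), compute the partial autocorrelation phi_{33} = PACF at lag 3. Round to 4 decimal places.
\phi_{33} = -0.1130

The PACF at lag k is phi_{kk}, the last component of the solution
to the Yule-Walker system G_k phi = r_k where
  (G_k)_{ij} = rho(|i - j|), (r_k)_i = rho(i), i,j = 1..k.
Equivalently, Durbin-Levinson gives phi_{kk} iteratively:
  phi_{11} = rho(1)
  phi_{kk} = [rho(k) - sum_{j=1..k-1} phi_{k-1,j} rho(k-j)]
            / [1 - sum_{j=1..k-1} phi_{k-1,j} rho(j)],
  phi_{k,j} = phi_{k-1,j} - phi_{kk} phi_{k-1,k-j},  j = 1..k-1.
Step k = 1:
  phi_11 = rho(1) = -0.7036.
Step k = 2:
  phi_22 = [rho(2) - phi_11 rho(1)] / [1 - phi_11 rho(1)] = [0.6005 - (-0.7036)(-0.7036)] / [1 - (-0.7036)(-0.7036)]
         = 0.10544704 / 0.50494704 = 0.208828.
  Update: phi_21 = phi_11 - phi_22 phi_11 = -0.7036 - (0.208828)(-0.7036) = -0.556669.
Step k = 3:
  phi_33 = [rho(3) - phi_21 rho(2) - phi_22 rho(1)] / [1 - phi_21 rho(1) - phi_22 rho(2)]
    numerator   = -0.5358 - (-0.556669)(0.6005) - (0.208828)(-0.7036) = -0.05458914
    denominator = 1 - (-0.556669)(-0.7036) - (0.208828)(0.6005) = 0.48292675
  phi_33 = -0.05458914 / 0.48292675 = -0.113.
Therefore phi_{33} = -0.1130.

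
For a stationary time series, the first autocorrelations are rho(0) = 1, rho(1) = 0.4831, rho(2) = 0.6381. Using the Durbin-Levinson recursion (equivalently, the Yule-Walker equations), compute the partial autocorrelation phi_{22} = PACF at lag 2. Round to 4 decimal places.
\phi_{22} = 0.5279

The PACF at lag k is phi_{kk}, the last component of the solution
to the Yule-Walker system G_k phi = r_k where
  (G_k)_{ij} = rho(|i - j|), (r_k)_i = rho(i), i,j = 1..k.
Equivalently, Durbin-Levinson gives phi_{kk} iteratively:
  phi_{11} = rho(1)
  phi_{kk} = [rho(k) - sum_{j=1..k-1} phi_{k-1,j} rho(k-j)]
            / [1 - sum_{j=1..k-1} phi_{k-1,j} rho(j)],
  phi_{k,j} = phi_{k-1,j} - phi_{kk} phi_{k-1,k-j},  j = 1..k-1.
Step k = 1:
  phi_11 = rho(1) = 0.4831.
Step k = 2:
  phi_22 = [rho(2) - phi_11 rho(1)] / [1 - phi_11 rho(1)] = [0.6381 - (0.4831)(0.4831)] / [1 - (0.4831)(0.4831)]
         = 0.40471439 / 0.76661439 = 0.5279.
Therefore phi_{22} = 0.5279.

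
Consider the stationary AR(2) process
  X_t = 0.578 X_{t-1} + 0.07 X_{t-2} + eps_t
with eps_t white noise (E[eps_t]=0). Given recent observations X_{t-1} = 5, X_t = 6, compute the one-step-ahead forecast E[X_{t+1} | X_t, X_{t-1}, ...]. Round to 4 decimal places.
E[X_{t+1} \mid \mathcal F_t] = 3.8180

For an AR(p) model X_t = c + sum_i phi_i X_{t-i} + eps_t, the
one-step-ahead conditional mean is
  E[X_{t+1} | X_t, ...] = c + sum_i phi_i X_{t+1-i}.
Substitute known values:
  E[X_{t+1} | ...] = (0.578) * (6) + (0.07) * (5)
                   = 3.8180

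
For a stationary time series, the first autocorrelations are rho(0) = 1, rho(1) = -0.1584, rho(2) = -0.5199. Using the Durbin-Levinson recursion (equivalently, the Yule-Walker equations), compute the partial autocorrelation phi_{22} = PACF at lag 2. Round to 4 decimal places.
\phi_{22} = -0.5590

The PACF at lag k is phi_{kk}, the last component of the solution
to the Yule-Walker system G_k phi = r_k where
  (G_k)_{ij} = rho(|i - j|), (r_k)_i = rho(i), i,j = 1..k.
Equivalently, Durbin-Levinson gives phi_{kk} iteratively:
  phi_{11} = rho(1)
  phi_{kk} = [rho(k) - sum_{j=1..k-1} phi_{k-1,j} rho(k-j)]
            / [1 - sum_{j=1..k-1} phi_{k-1,j} rho(j)],
  phi_{k,j} = phi_{k-1,j} - phi_{kk} phi_{k-1,k-j},  j = 1..k-1.
Step k = 1:
  phi_11 = rho(1) = -0.1584.
Step k = 2:
  phi_22 = [rho(2) - phi_11 rho(1)] / [1 - phi_11 rho(1)] = [-0.5199 - (-0.1584)(-0.1584)] / [1 - (-0.1584)(-0.1584)]
         = -0.54499056 / 0.97490944 = -0.559.
Therefore phi_{22} = -0.5590.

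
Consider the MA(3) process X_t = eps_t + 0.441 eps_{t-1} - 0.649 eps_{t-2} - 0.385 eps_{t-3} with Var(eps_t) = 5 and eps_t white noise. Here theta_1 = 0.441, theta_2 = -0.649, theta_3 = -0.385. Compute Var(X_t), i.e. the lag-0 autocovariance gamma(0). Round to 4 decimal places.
\gamma(0) = 8.8195

For an MA(q) process X_t = eps_t + sum_i theta_i eps_{t-i} with
Var(eps_t) = sigma^2, the variance is
  gamma(0) = sigma^2 * (1 + sum_i theta_i^2).
  sum_i theta_i^2 = (0.441)^2 + (-0.649)^2 + (-0.385)^2 = 0.194481 + 0.421201 + 0.148225 = 0.763907.
  gamma(0) = 5 * (1 + 0.763907) = 5 * 1.763907 = 8.819535, which rounds to 8.8195.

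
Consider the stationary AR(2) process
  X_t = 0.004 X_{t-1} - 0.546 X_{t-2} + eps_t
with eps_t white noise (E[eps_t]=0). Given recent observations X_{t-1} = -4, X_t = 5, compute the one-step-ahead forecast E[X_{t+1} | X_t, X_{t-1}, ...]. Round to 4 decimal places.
E[X_{t+1} \mid \mathcal F_t] = 2.2040

For an AR(p) model X_t = c + sum_i phi_i X_{t-i} + eps_t, the
one-step-ahead conditional mean is
  E[X_{t+1} | X_t, ...] = c + sum_i phi_i X_{t+1-i}.
Substitute known values:
  E[X_{t+1} | ...] = (0.004) * (5) + (-0.546) * (-4)
                   = 2.2040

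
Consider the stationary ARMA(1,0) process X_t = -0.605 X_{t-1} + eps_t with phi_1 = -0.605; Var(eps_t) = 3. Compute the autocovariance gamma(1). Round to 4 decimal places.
\gamma(1) = -2.8629

Multiply the model equation by X_{t-k} and take expectations. With theta_0 = psi_0 = 1 and psi_j the MA(infinity) weights, this gives
  gamma(k) - sum_i phi_i gamma(k-i) = c_k,
  c_k = sigma^2 * sum_{j=k..q} theta_j psi_{j-k}   (c_k = 0 for k > q),
using gamma(-m) = gamma(m).
Pure AR (q = 0): c_0 = sigma^2 = 3, c_k = 0 for k >= 1.
Equations for k = 0 and k = 1 (AR order 1):
  gamma(0) = phi_1 gamma(1) + c_0
  gamma(1) = phi_1 gamma(0) + c_1
Substituting the second into the first: gamma(0) (1 - phi_1^2) = c_0 + phi_1 c_1, so
  gamma(0) = c_0 / (1 - phi_1^2) = 3 / (1 - (-0.605)^2) = 3 / 0.633975 = 4.732048.
  gamma(1) = phi_1 gamma(0) = (-0.605)(4.732048) = -2.862889.
Therefore gamma(1) = -2.8629 (to 4 decimal places).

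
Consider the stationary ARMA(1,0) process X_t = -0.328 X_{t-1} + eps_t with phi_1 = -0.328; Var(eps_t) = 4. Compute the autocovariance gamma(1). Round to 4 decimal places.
\gamma(1) = -1.4702

Multiply the model equation by X_{t-k} and take expectations. With theta_0 = psi_0 = 1 and psi_j the MA(infinity) weights, this gives
  gamma(k) - sum_i phi_i gamma(k-i) = c_k,
  c_k = sigma^2 * sum_{j=k..q} theta_j psi_{j-k}   (c_k = 0 for k > q),
using gamma(-m) = gamma(m).
Pure AR (q = 0): c_0 = sigma^2 = 4, c_k = 0 for k >= 1.
Equations for k = 0 and k = 1 (AR order 1):
  gamma(0) = phi_1 gamma(1) + c_0
  gamma(1) = phi_1 gamma(0) + c_1
Substituting the second into the first: gamma(0) (1 - phi_1^2) = c_0 + phi_1 c_1, so
  gamma(0) = c_0 / (1 - phi_1^2) = 4 / (1 - (-0.328)^2) = 4 / 0.892416 = 4.482215.
  gamma(1) = phi_1 gamma(0) = (-0.328)(4.482215) = -1.470166.
Therefore gamma(1) = -1.4702 (to 4 decimal places).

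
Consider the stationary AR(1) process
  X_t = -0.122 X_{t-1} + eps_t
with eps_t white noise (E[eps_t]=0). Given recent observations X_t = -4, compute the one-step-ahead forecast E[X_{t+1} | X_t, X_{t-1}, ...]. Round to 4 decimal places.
E[X_{t+1} \mid \mathcal F_t] = 0.4880

For an AR(p) model X_t = c + sum_i phi_i X_{t-i} + eps_t, the
one-step-ahead conditional mean is
  E[X_{t+1} | X_t, ...] = c + sum_i phi_i X_{t+1-i}.
Substitute known values:
  E[X_{t+1} | ...] = (-0.122) * (-4)
                   = 0.4880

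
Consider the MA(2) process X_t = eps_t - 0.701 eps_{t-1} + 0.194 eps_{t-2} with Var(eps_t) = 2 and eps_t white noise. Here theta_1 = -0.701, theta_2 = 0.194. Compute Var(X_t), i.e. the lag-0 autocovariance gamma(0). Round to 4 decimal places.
\gamma(0) = 3.0581

For an MA(q) process X_t = eps_t + sum_i theta_i eps_{t-i} with
Var(eps_t) = sigma^2, the variance is
  gamma(0) = sigma^2 * (1 + sum_i theta_i^2).
  sum_i theta_i^2 = (-0.701)^2 + (0.194)^2 = 0.491401 + 0.037636 = 0.529037.
  gamma(0) = 2 * (1 + 0.529037) = 2 * 1.529037 = 3.058074, which rounds to 3.0581.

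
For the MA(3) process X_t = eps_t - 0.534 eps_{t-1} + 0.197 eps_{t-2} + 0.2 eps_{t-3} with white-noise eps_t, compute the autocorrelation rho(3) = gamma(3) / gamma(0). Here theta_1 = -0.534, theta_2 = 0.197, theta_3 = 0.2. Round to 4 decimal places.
\rho(3) = 0.1466

For an MA(q) process with theta_0 = 1, the autocovariance is
  gamma(k) = sigma^2 * sum_{i=0..q-k} theta_i * theta_{i+k},
and rho(k) = gamma(k) / gamma(0). Sigma^2 cancels.
  numerator   = (1)*(0.2) = 0.2.
  denominator = (1)^2 + (-0.534)^2 + (0.197)^2 + (0.2)^2 = 1.363965.
  rho(3) = 0.2 / 1.363965 = 0.1466.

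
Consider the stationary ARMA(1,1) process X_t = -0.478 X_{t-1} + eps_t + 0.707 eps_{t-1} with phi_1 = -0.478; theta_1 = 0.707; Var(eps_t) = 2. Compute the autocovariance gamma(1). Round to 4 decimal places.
\gamma(1) = 0.3930

Multiply the model equation by X_{t-k} and take expectations. With theta_0 = psi_0 = 1 and psi_j the MA(infinity) weights, this gives
  gamma(k) - sum_i phi_i gamma(k-i) = c_k,
  c_k = sigma^2 * sum_{j=k..q} theta_j psi_{j-k}   (c_k = 0 for k > q),
using gamma(-m) = gamma(m).
psi-weights needed (psi_j = theta_j + sum_i phi_i psi_{j-i}):
  psi_1 = theta_1 + phi_1 = 0.707 + (-0.478) = 0.229
Right-hand sides:
  c_0 = sigma^2 (1 + theta_1 psi_1) = 2 * (1 + (0.707)(0.229)) = 2 * 1.161903 = 2.323806
  c_1 = sigma^2 theta_1 = 2 * (0.707) = 1.414
  c_2 = 0
Equations for k = 0 and k = 1 (AR order 1):
  gamma(0) = phi_1 gamma(1) + c_0
  gamma(1) = phi_1 gamma(0) + c_1
Substituting the second into the first: gamma(0) (1 - phi_1^2) = c_0 + phi_1 c_1, so
  gamma(0) = (c_0 + phi_1 c_1) / (1 - phi_1^2) = (2.323806 + (-0.478)(1.414)) / (1 - (-0.478)^2) = 1.647914 / 0.771516 = 2.135943.
  gamma(1) = phi_1 gamma(0) + c_1 = (-0.478)(2.135943) + (1.414) = 0.393019.
Therefore gamma(1) = 0.3930 (to 4 decimal places).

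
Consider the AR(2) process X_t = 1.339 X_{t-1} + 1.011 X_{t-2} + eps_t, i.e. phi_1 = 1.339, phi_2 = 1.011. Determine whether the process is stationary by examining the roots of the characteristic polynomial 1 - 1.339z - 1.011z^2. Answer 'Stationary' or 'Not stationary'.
\text{Not stationary}

The AR(p) characteristic polynomial is P(z) = 1 - 1.339z - 1.011z^2.
Stationarity requires all roots to lie outside the unit circle, i.e. |z| > 1 for every root.
Set 1 + (-1.339) z + (-1.011) z^2 = 0, i.e. a z^2 + b z + c = 0 with a = -1.011, b = -1.339, c = 1.
Discriminant D = b^2 - 4ac = (-1.339)^2 - 4*(-1.011)*1 = 1.792921 - (-4.044) = 5.836921.
D >= 0, so the roots are real: z = (-b +/- sqrt(D)) / (2a) = (1.339 +/- 2.415972) / (-2.022).
  z_1 = (1.339 + 2.415972) / (-2.022) = -1.8571,   |z_1| = 1.8571.
  z_2 = (1.339 - 2.415972) / (-2.022) = 0.5326,   |z_2| = 0.5326.
Moduli of all roots: 1.8571, 0.5326.
All moduli strictly greater than 1? No.
Verdict: Not stationary.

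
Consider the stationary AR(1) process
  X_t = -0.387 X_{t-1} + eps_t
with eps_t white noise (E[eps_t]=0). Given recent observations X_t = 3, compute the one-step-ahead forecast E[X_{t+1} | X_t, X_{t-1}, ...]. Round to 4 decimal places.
E[X_{t+1} \mid \mathcal F_t] = -1.1610

For an AR(p) model X_t = c + sum_i phi_i X_{t-i} + eps_t, the
one-step-ahead conditional mean is
  E[X_{t+1} | X_t, ...] = c + sum_i phi_i X_{t+1-i}.
Substitute known values:
  E[X_{t+1} | ...] = (-0.387) * (3)
                   = -1.1610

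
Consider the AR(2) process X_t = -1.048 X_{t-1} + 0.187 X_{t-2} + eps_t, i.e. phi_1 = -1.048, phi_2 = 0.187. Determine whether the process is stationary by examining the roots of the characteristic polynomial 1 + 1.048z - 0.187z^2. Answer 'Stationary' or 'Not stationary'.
\text{Not stationary}

The AR(p) characteristic polynomial is P(z) = 1 + 1.048z - 0.187z^2.
Stationarity requires all roots to lie outside the unit circle, i.e. |z| > 1 for every root.
Set 1 + (1.048) z + (-0.187) z^2 = 0, i.e. a z^2 + b z + c = 0 with a = -0.187, b = 1.048, c = 1.
Discriminant D = b^2 - 4ac = (1.048)^2 - 4*(-0.187)*1 = 1.098304 - (-0.748) = 1.846304.
D >= 0, so the roots are real: z = (-b +/- sqrt(D)) / (2a) = (-1.048 +/- 1.358788) / (-0.374).
  z_1 = (-1.048 + 1.358788) / (-0.374) = -0.831,   |z_1| = 0.831.
  z_2 = (-1.048 - 1.358788) / (-0.374) = 6.4353,   |z_2| = 6.4353.
Moduli of all roots: 0.8310, 6.4353.
All moduli strictly greater than 1? No.
Verdict: Not stationary.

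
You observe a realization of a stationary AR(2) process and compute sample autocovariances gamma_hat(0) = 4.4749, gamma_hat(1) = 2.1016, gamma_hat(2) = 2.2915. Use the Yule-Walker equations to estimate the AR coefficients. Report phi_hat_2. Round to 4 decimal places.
\hat\phi_{2} = 0.3740

The Yule-Walker equations for an AR(p) process read, in matrix form,
  Gamma_p phi = r_p,   with   (Gamma_p)_{ij} = gamma(|i - j|),
                       (r_p)_i = gamma(i),   i,j = 1..p.
Substitute the sample gammas (Toeplitz matrix and right-hand side of size 2):
  Gamma_p = [[4.4749, 2.1016], [2.1016, 4.4749]]
  r_p     = [2.1016, 2.2915]
Written out:
  4.4749 phi_1 + 2.1016 phi_2 = 2.1016
  2.1016 phi_1 + 4.4749 phi_2 = 2.2915
Solve by Cramer's rule:
  det = gamma(0)^2 - gamma(1)^2 = (4.4749)^2 - (2.1016)^2 = 20.02473001 - 4.41672256 = 15.60800745
  phi_hat_1 = [gamma(1) gamma(0) - gamma(1) gamma(2)] / det = [(2.1016)(4.4749) - (2.1016)(2.2915)] / 15.60800745 = 4.58863344 / 15.60800745 = 0.294
  phi_hat_2 = [gamma(0) gamma(2) - gamma(1)^2] / det = [(4.4749)(2.2915) - (2.1016)^2] / 15.60800745 = 5.83751079 / 15.60800745 = 0.374
So phi_hat = [0.2940, 0.3740].
Therefore phi_hat_2 = 0.3740.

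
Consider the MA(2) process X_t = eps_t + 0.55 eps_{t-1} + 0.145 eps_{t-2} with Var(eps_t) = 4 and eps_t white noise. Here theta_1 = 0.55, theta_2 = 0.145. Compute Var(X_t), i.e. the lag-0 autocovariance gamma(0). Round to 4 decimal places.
\gamma(0) = 5.2941

For an MA(q) process X_t = eps_t + sum_i theta_i eps_{t-i} with
Var(eps_t) = sigma^2, the variance is
  gamma(0) = sigma^2 * (1 + sum_i theta_i^2).
  sum_i theta_i^2 = (0.55)^2 + (0.145)^2 = 0.3025 + 0.021025 = 0.323525.
  gamma(0) = 4 * (1 + 0.323525) = 4 * 1.323525 = 5.2941.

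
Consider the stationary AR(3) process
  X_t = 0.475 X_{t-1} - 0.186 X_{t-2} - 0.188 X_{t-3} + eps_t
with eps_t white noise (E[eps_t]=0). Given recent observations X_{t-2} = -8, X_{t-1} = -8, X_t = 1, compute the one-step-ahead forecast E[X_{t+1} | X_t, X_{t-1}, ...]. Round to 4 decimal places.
E[X_{t+1} \mid \mathcal F_t] = 3.4670

For an AR(p) model X_t = c + sum_i phi_i X_{t-i} + eps_t, the
one-step-ahead conditional mean is
  E[X_{t+1} | X_t, ...] = c + sum_i phi_i X_{t+1-i}.
Substitute known values:
  E[X_{t+1} | ...] = (0.475) * (1) + (-0.186) * (-8) + (-0.188) * (-8)
                   = 3.4670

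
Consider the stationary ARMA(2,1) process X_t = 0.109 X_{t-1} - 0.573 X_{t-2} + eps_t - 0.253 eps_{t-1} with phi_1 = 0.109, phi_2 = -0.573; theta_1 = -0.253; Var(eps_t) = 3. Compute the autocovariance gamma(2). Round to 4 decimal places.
\gamma(2) = -2.6638

Multiply the model equation by X_{t-k} and take expectations. With theta_0 = psi_0 = 1 and psi_j the MA(infinity) weights, this gives
  gamma(k) - sum_i phi_i gamma(k-i) = c_k,
  c_k = sigma^2 * sum_{j=k..q} theta_j psi_{j-k}   (c_k = 0 for k > q),
using gamma(-m) = gamma(m).
psi-weights needed (psi_j = theta_j + sum_i phi_i psi_{j-i}):
  psi_1 = theta_1 + phi_1 = -0.253 + (0.109) = -0.144
Right-hand sides:
  c_0 = sigma^2 (1 + theta_1 psi_1) = 3 * (1 + (-0.253)(-0.144)) = 3 * 1.036432 = 3.109296
  c_1 = sigma^2 theta_1 = 3 * (-0.253) = -0.759
  c_2 = 0
Equations for k = 0, 1, 2 (AR order 2, c_2 = 0):
  (E0) gamma(0) = phi_1 gamma(1) + phi_2 gamma(2) + c_0
  (E1) gamma(1) = phi_1 gamma(0) + phi_2 gamma(1) + c_1
  (E2) gamma(2) = phi_1 gamma(1) + phi_2 gamma(0)
From (E1): gamma(1) = A gamma(0) + B with
  A = phi_1 / (1 - phi_2) = 0.109 / 1.573 = 0.069294,   B = c_1 / (1 - phi_2) = -0.759 / 1.573 = -0.482517.
Insert (E2) into (E0): gamma(0) (1 - phi_2^2) = phi_1 (1 + phi_2) gamma(1) + c_0.
  phi_1 (1 + phi_2) = (0.109)(0.427) = 0.046543,   1 - phi_2^2 = 0.671671.
Replace gamma(1) by A gamma(0) + B and collect gamma(0):
  gamma(0) [0.671671 - (0.046543)(0.069294)] = (0.046543)(-0.482517) + 3.109296
  gamma(0) * 0.668446 = 3.086838
  gamma(0) = 3.086838 / 0.668446 = 4.617933.
  gamma(1) = A gamma(0) + B = (0.069294)(4.617933) + (-0.482517) = -0.162521.
  gamma(2) = phi_1 gamma(1) + phi_2 gamma(0) = (0.109)(-0.162521) + (-0.573)(4.617933) = -2.66379.
Therefore gamma(2) = -2.6638 (to 4 decimal places).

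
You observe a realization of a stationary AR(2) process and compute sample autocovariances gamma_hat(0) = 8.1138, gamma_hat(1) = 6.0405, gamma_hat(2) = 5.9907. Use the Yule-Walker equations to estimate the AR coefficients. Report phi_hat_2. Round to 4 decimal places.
\hat\phi_{2} = 0.4130

The Yule-Walker equations for an AR(p) process read, in matrix form,
  Gamma_p phi = r_p,   with   (Gamma_p)_{ij} = gamma(|i - j|),
                       (r_p)_i = gamma(i),   i,j = 1..p.
Substitute the sample gammas (Toeplitz matrix and right-hand side of size 2):
  Gamma_p = [[8.1138, 6.0405], [6.0405, 8.1138]]
  r_p     = [6.0405, 5.9907]
Written out:
  8.1138 phi_1 + 6.0405 phi_2 = 6.0405
  6.0405 phi_1 + 8.1138 phi_2 = 5.9907
Solve by Cramer's rule:
  det = gamma(0)^2 - gamma(1)^2 = (8.1138)^2 - (6.0405)^2 = 65.83375044 - 36.48764025 = 29.34611019
  phi_hat_1 = [gamma(1) gamma(0) - gamma(1) gamma(2)] / det = [(6.0405)(8.1138) - (6.0405)(5.9907)] / 29.34611019 = 12.82458555 / 29.34611019 = 0.437
  phi_hat_2 = [gamma(0) gamma(2) - gamma(1)^2] / det = [(8.1138)(5.9907) - (6.0405)^2] / 29.34611019 = 12.11970141 / 29.34611019 = 0.413
So phi_hat = [0.4370, 0.4130].
Therefore phi_hat_2 = 0.4130.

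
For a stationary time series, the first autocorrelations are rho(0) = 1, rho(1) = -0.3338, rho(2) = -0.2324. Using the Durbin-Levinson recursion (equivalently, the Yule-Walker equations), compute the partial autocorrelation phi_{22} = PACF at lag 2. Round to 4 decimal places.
\phi_{22} = -0.3869

The PACF at lag k is phi_{kk}, the last component of the solution
to the Yule-Walker system G_k phi = r_k where
  (G_k)_{ij} = rho(|i - j|), (r_k)_i = rho(i), i,j = 1..k.
Equivalently, Durbin-Levinson gives phi_{kk} iteratively:
  phi_{11} = rho(1)
  phi_{kk} = [rho(k) - sum_{j=1..k-1} phi_{k-1,j} rho(k-j)]
            / [1 - sum_{j=1..k-1} phi_{k-1,j} rho(j)],
  phi_{k,j} = phi_{k-1,j} - phi_{kk} phi_{k-1,k-j},  j = 1..k-1.
Step k = 1:
  phi_11 = rho(1) = -0.3338.
Step k = 2:
  phi_22 = [rho(2) - phi_11 rho(1)] / [1 - phi_11 rho(1)] = [-0.2324 - (-0.3338)(-0.3338)] / [1 - (-0.3338)(-0.3338)]
         = -0.34382244 / 0.88857756 = -0.3869.
Therefore phi_{22} = -0.3869.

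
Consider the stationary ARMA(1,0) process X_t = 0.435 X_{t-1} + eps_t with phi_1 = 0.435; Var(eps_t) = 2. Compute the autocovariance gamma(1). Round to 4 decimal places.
\gamma(1) = 1.0730

Multiply the model equation by X_{t-k} and take expectations. With theta_0 = psi_0 = 1 and psi_j the MA(infinity) weights, this gives
  gamma(k) - sum_i phi_i gamma(k-i) = c_k,
  c_k = sigma^2 * sum_{j=k..q} theta_j psi_{j-k}   (c_k = 0 for k > q),
using gamma(-m) = gamma(m).
Pure AR (q = 0): c_0 = sigma^2 = 2, c_k = 0 for k >= 1.
Equations for k = 0 and k = 1 (AR order 1):
  gamma(0) = phi_1 gamma(1) + c_0
  gamma(1) = phi_1 gamma(0) + c_1
Substituting the second into the first: gamma(0) (1 - phi_1^2) = c_0 + phi_1 c_1, so
  gamma(0) = c_0 / (1 - phi_1^2) = 2 / (1 - (0.435)^2) = 2 / 0.810775 = 2.466776.
  gamma(1) = phi_1 gamma(0) = (0.435)(2.466776) = 1.073047.
Therefore gamma(1) = 1.0730 (to 4 decimal places).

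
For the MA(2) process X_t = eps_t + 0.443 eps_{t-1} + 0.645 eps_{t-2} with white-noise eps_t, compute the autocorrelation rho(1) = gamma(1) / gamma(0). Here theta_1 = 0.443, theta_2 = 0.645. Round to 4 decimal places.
\rho(1) = 0.4520

For an MA(q) process with theta_0 = 1, the autocovariance is
  gamma(k) = sigma^2 * sum_{i=0..q-k} theta_i * theta_{i+k},
and rho(k) = gamma(k) / gamma(0). Sigma^2 cancels.
  numerator   = (1)*(0.443) + (0.443)*(0.645) = 0.728735.
  denominator = (1)^2 + (0.443)^2 + (0.645)^2 = 1.612274.
  rho(1) = 0.728735 / 1.612274 = 0.4520.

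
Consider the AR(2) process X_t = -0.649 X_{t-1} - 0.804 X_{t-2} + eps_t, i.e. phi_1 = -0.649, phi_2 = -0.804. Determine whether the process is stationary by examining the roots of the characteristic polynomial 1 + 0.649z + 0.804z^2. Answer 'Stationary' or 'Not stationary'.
\text{Stationary}

The AR(p) characteristic polynomial is P(z) = 1 + 0.649z + 0.804z^2.
Stationarity requires all roots to lie outside the unit circle, i.e. |z| > 1 for every root.
Set 1 + (0.649) z + (0.804) z^2 = 0, i.e. a z^2 + b z + c = 0 with a = 0.804, b = 0.649, c = 1.
Discriminant D = b^2 - 4ac = (0.649)^2 - 4*(0.804)*1 = 0.421201 - (3.216) = -2.794799.
D < 0, so the roots are the complex-conjugate pair z = (-b +/- i sqrt(-D)) / (2a) = -0.4036 +/- 1.0397i.
For a conjugate pair |z|^2 = z * conj(z) = (product of roots) = c/a = 1/(0.804) = 1.243781, so |z| = sqrt(1.243781) = 1.1152 for both roots.
Moduli of all roots: 1.1152, 1.1152.
All moduli strictly greater than 1? Yes.
Verdict: Stationary.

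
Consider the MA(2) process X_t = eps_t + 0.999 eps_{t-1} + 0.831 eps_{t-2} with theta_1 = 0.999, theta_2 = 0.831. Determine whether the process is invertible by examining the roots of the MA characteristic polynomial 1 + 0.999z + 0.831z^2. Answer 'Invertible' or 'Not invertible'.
\text{Invertible}

The MA(q) characteristic polynomial is P(z) = 1 + 0.999z + 0.831z^2.
Invertibility requires all roots to lie outside the unit circle, i.e. |z| > 1 for every root.
Set 1 + (0.999) z + (0.831) z^2 = 0, i.e. a z^2 + b z + c = 0 with a = 0.831, b = 0.999, c = 1.
Discriminant D = b^2 - 4ac = (0.999)^2 - 4*(0.831)*1 = 0.998001 - (3.324) = -2.325999.
D < 0, so the roots are the complex-conjugate pair z = (-b +/- i sqrt(-D)) / (2a) = -0.6011 +/- 0.9176i.
For a conjugate pair |z|^2 = z * conj(z) = (product of roots) = c/a = 1/(0.831) = 1.203369, so |z| = sqrt(1.203369) = 1.097 for both roots.
Moduli of all roots: 1.0970, 1.0970.
All moduli strictly greater than 1? Yes.
Verdict: Invertible.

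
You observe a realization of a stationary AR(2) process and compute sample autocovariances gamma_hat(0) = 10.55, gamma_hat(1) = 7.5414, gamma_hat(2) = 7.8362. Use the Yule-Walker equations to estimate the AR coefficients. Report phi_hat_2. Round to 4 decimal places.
\hat\phi_{2} = 0.4740

The Yule-Walker equations for an AR(p) process read, in matrix form,
  Gamma_p phi = r_p,   with   (Gamma_p)_{ij} = gamma(|i - j|),
                       (r_p)_i = gamma(i),   i,j = 1..p.
Substitute the sample gammas (Toeplitz matrix and right-hand side of size 2):
  Gamma_p = [[10.55, 7.5414], [7.5414, 10.55]]
  r_p     = [7.5414, 7.8362]
Written out:
  10.55 phi_1 + 7.5414 phi_2 = 7.5414
  7.5414 phi_1 + 10.55 phi_2 = 7.8362
Solve by Cramer's rule:
  det = gamma(0)^2 - gamma(1)^2 = (10.55)^2 - (7.5414)^2 = 111.3025 - 56.87271396 = 54.42978604
  phi_hat_1 = [gamma(1) gamma(0) - gamma(1) gamma(2)] / det = [(7.5414)(10.55) - (7.5414)(7.8362)] / 54.42978604 = 20.46585132 / 54.42978604 = 0.376
  phi_hat_2 = [gamma(0) gamma(2) - gamma(1)^2] / det = [(10.55)(7.8362) - (7.5414)^2] / 54.42978604 = 25.79919604 / 54.42978604 = 0.474
So phi_hat = [0.3760, 0.4740].
Therefore phi_hat_2 = 0.4740.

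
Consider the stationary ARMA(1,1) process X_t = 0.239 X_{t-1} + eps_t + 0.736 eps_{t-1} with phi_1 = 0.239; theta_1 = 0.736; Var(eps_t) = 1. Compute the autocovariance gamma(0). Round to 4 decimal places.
\gamma(0) = 2.0082

Multiply the model equation by X_{t-k} and take expectations. With theta_0 = psi_0 = 1 and psi_j the MA(infinity) weights, this gives
  gamma(k) - sum_i phi_i gamma(k-i) = c_k,
  c_k = sigma^2 * sum_{j=k..q} theta_j psi_{j-k}   (c_k = 0 for k > q),
using gamma(-m) = gamma(m).
psi-weights needed (psi_j = theta_j + sum_i phi_i psi_{j-i}):
  psi_1 = theta_1 + phi_1 = 0.736 + (0.239) = 0.975
Right-hand sides:
  c_0 = sigma^2 (1 + theta_1 psi_1) = 1 * (1 + (0.736)(0.975)) = 1 * 1.7176 = 1.7176
  c_1 = sigma^2 theta_1 = 1 * (0.736) = 0.736
  c_2 = 0
Equations for k = 0 and k = 1 (AR order 1):
  gamma(0) = phi_1 gamma(1) + c_0
  gamma(1) = phi_1 gamma(0) + c_1
Substituting the second into the first: gamma(0) (1 - phi_1^2) = c_0 + phi_1 c_1, so
  gamma(0) = (c_0 + phi_1 c_1) / (1 - phi_1^2) = (1.7176 + (0.239)(0.736)) / (1 - (0.239)^2) = 1.893504 / 0.942879 = 2.008215.
Therefore gamma(0) = 2.0082 (to 4 decimal places).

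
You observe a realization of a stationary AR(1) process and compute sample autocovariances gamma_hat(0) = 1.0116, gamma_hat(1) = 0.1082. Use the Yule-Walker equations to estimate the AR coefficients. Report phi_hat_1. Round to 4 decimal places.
\hat\phi_{1} = 0.1070

The Yule-Walker equations for an AR(p) process read, in matrix form,
  Gamma_p phi = r_p,   with   (Gamma_p)_{ij} = gamma(|i - j|),
                       (r_p)_i = gamma(i),   i,j = 1..p.
Substitute the sample gammas (Toeplitz matrix and right-hand side of size 1):
  Gamma_p = [[1.0116]]
  r_p     = [0.1082]
With p = 1 this is the single equation gamma(0) phi_1 = gamma(1):
  phi_hat_1 = gamma(1) / gamma(0) = 0.1082 / 1.0116 = 0.1070.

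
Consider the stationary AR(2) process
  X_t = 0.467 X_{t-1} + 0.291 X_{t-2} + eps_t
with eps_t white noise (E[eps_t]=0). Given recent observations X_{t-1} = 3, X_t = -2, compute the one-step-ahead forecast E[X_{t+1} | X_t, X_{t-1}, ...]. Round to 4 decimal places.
E[X_{t+1} \mid \mathcal F_t] = -0.0610

For an AR(p) model X_t = c + sum_i phi_i X_{t-i} + eps_t, the
one-step-ahead conditional mean is
  E[X_{t+1} | X_t, ...] = c + sum_i phi_i X_{t+1-i}.
Substitute known values:
  E[X_{t+1} | ...] = (0.467) * (-2) + (0.291) * (3)
                   = -0.0610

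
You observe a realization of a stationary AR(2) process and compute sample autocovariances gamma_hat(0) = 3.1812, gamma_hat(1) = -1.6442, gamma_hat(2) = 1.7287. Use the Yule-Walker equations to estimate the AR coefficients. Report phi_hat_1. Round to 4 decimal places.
\hat\phi_{1} = -0.3220

The Yule-Walker equations for an AR(p) process read, in matrix form,
  Gamma_p phi = r_p,   with   (Gamma_p)_{ij} = gamma(|i - j|),
                       (r_p)_i = gamma(i),   i,j = 1..p.
Substitute the sample gammas (Toeplitz matrix and right-hand side of size 2):
  Gamma_p = [[3.1812, -1.6442], [-1.6442, 3.1812]]
  r_p     = [-1.6442, 1.7287]
Written out:
  3.1812 phi_1 - 1.6442 phi_2 = -1.6442
  -1.6442 phi_1 + 3.1812 phi_2 = 1.7287
Solve by Cramer's rule:
  det = gamma(0)^2 - gamma(1)^2 = (3.1812)^2 - (-1.6442)^2 = 10.12003344 - 2.70339364 = 7.4166398
  phi_hat_1 = [gamma(1) gamma(0) - gamma(1) gamma(2)] / det = [(-1.6442)(3.1812) - (-1.6442)(1.7287)] / 7.4166398 = -2.3882005 / 7.4166398 = -0.322
  phi_hat_2 = [gamma(0) gamma(2) - gamma(1)^2] / det = [(3.1812)(1.7287) - (-1.6442)^2] / 7.4166398 = 2.7959468 / 7.4166398 = 0.377
So phi_hat = [-0.3220, 0.3770].
Therefore phi_hat_1 = -0.3220.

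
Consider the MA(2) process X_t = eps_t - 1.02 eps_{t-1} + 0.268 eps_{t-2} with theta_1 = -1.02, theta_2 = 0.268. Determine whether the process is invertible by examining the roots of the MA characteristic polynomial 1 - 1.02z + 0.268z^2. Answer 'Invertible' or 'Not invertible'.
\text{Invertible}

The MA(q) characteristic polynomial is P(z) = 1 - 1.02z + 0.268z^2.
Invertibility requires all roots to lie outside the unit circle, i.e. |z| > 1 for every root.
Set 1 + (-1.02) z + (0.268) z^2 = 0, i.e. a z^2 + b z + c = 0 with a = 0.268, b = -1.02, c = 1.
Discriminant D = b^2 - 4ac = (-1.02)^2 - 4*(0.268)*1 = 1.0404 - (1.072) = -0.0316.
D < 0, so the roots are the complex-conjugate pair z = (-b +/- i sqrt(-D)) / (2a) = 1.903 +/- 0.3316i.
For a conjugate pair |z|^2 = z * conj(z) = (product of roots) = c/a = 1/(0.268) = 3.731343, so |z| = sqrt(3.731343) = 1.9317 for both roots.
Moduli of all roots: 1.9317, 1.9317.
All moduli strictly greater than 1? Yes.
Verdict: Invertible.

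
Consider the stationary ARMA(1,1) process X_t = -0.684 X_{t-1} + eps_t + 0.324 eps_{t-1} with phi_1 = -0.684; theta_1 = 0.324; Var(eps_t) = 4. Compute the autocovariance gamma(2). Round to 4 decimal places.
\gamma(2) = 1.4407

Multiply the model equation by X_{t-k} and take expectations. With theta_0 = psi_0 = 1 and psi_j the MA(infinity) weights, this gives
  gamma(k) - sum_i phi_i gamma(k-i) = c_k,
  c_k = sigma^2 * sum_{j=k..q} theta_j psi_{j-k}   (c_k = 0 for k > q),
using gamma(-m) = gamma(m).
psi-weights needed (psi_j = theta_j + sum_i phi_i psi_{j-i}):
  psi_1 = theta_1 + phi_1 = 0.324 + (-0.684) = -0.36
Right-hand sides:
  c_0 = sigma^2 (1 + theta_1 psi_1) = 4 * (1 + (0.324)(-0.36)) = 4 * 0.88336 = 3.53344
  c_1 = sigma^2 theta_1 = 4 * (0.324) = 1.296
  c_2 = 0
Equations for k = 0 and k = 1 (AR order 1):
  gamma(0) = phi_1 gamma(1) + c_0
  gamma(1) = phi_1 gamma(0) + c_1
Substituting the second into the first: gamma(0) (1 - phi_1^2) = c_0 + phi_1 c_1, so
  gamma(0) = (c_0 + phi_1 c_1) / (1 - phi_1^2) = (3.53344 + (-0.684)(1.296)) / (1 - (-0.684)^2) = 2.646976 / 0.532144 = 4.974172.
  gamma(1) = phi_1 gamma(0) + c_1 = (-0.684)(4.974172) + (1.296) = -2.106334.
For k = 2 (> q): gamma(2) = phi_1 gamma(1) = (-0.684)(-2.106334) = 1.440732.
Therefore gamma(2) = 1.4407 (to 4 decimal places).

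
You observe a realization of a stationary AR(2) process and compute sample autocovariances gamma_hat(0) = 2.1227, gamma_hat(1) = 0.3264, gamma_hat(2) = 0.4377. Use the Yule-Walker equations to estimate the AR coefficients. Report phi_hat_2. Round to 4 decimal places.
\hat\phi_{2} = 0.1870

The Yule-Walker equations for an AR(p) process read, in matrix form,
  Gamma_p phi = r_p,   with   (Gamma_p)_{ij} = gamma(|i - j|),
                       (r_p)_i = gamma(i),   i,j = 1..p.
Substitute the sample gammas (Toeplitz matrix and right-hand side of size 2):
  Gamma_p = [[2.1227, 0.3264], [0.3264, 2.1227]]
  r_p     = [0.3264, 0.4377]
Written out:
  2.1227 phi_1 + 0.3264 phi_2 = 0.3264
  0.3264 phi_1 + 2.1227 phi_2 = 0.4377
Solve by Cramer's rule:
  det = gamma(0)^2 - gamma(1)^2 = (2.1227)^2 - (0.3264)^2 = 4.50585529 - 0.10653696 = 4.39931833
  phi_hat_1 = [gamma(1) gamma(0) - gamma(1) gamma(2)] / det = [(0.3264)(2.1227) - (0.3264)(0.4377)] / 4.39931833 = 0.549984 / 4.39931833 = 0.125
  phi_hat_2 = [gamma(0) gamma(2) - gamma(1)^2] / det = [(2.1227)(0.4377) - (0.3264)^2] / 4.39931833 = 0.82256883 / 4.39931833 = 0.187
So phi_hat = [0.1250, 0.1870].
Therefore phi_hat_2 = 0.1870.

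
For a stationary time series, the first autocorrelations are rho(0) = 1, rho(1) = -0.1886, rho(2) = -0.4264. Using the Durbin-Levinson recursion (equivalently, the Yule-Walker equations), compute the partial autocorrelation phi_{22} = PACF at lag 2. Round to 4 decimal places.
\phi_{22} = -0.4790

The PACF at lag k is phi_{kk}, the last component of the solution
to the Yule-Walker system G_k phi = r_k where
  (G_k)_{ij} = rho(|i - j|), (r_k)_i = rho(i), i,j = 1..k.
Equivalently, Durbin-Levinson gives phi_{kk} iteratively:
  phi_{11} = rho(1)
  phi_{kk} = [rho(k) - sum_{j=1..k-1} phi_{k-1,j} rho(k-j)]
            / [1 - sum_{j=1..k-1} phi_{k-1,j} rho(j)],
  phi_{k,j} = phi_{k-1,j} - phi_{kk} phi_{k-1,k-j},  j = 1..k-1.
Step k = 1:
  phi_11 = rho(1) = -0.1886.
Step k = 2:
  phi_22 = [rho(2) - phi_11 rho(1)] / [1 - phi_11 rho(1)] = [-0.4264 - (-0.1886)(-0.1886)] / [1 - (-0.1886)(-0.1886)]
         = -0.46196996 / 0.96443004 = -0.479.
Therefore phi_{22} = -0.4790.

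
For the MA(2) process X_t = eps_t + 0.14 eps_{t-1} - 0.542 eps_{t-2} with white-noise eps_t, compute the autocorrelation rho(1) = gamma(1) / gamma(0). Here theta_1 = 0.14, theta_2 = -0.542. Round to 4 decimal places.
\rho(1) = 0.0488

For an MA(q) process with theta_0 = 1, the autocovariance is
  gamma(k) = sigma^2 * sum_{i=0..q-k} theta_i * theta_{i+k},
and rho(k) = gamma(k) / gamma(0). Sigma^2 cancels.
  numerator   = (1)*(0.14) + (0.14)*(-0.542) = 0.06412.
  denominator = (1)^2 + (0.14)^2 + (-0.542)^2 = 1.313364.
  rho(1) = 0.06412 / 1.313364 = 0.0488.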